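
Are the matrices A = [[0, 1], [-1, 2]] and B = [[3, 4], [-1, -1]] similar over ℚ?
Yes.

Two matrices over a field are similar if and only if they have the same invariant factors.

Both A and B have characteristic polynomial (x - 1)^2 and minimal polynomial (x - 1)^2. Computing further, both have invariant factors (x - 1)^2. Hence A and B are similar.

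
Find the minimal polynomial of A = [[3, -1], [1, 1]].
m_A(x) = (x - 2)^2

The characteristic polynomial factors as (x - 2)^2. The minimal polynomial is ∏(x - λ)^{k_λ} where k_λ is the size of the largest Jordan block at λ.

For λ = 2: rank(A - 2I) = 1, and the largest Jordan block has size 2 (the smallest k with rank((A - 2I)^k) = rank((A - 2I)^(k+1))).

So m_A(x) = (x - 2)^2.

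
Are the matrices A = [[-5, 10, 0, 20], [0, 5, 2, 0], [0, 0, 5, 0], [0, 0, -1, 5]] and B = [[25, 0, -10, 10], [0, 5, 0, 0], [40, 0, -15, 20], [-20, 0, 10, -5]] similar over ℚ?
No.

Both have characteristic polynomial (x - 5)^3(x + 5), but the minimal polynomial of A is (x - 5)^2(x + 5) while the minimal polynomial of B is (x - 5)(x + 5). The minimal polynomial is a similarity invariant, so A and B are not similar.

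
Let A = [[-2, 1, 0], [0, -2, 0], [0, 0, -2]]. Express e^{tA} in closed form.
e^{tA} = [[e^{-2*t}, t*e^{-2*t}, 0], [0, e^{-2*t}, 0], [0, 0, e^{-2*t}]]

A has Jordan form J = [[-2, 1, 0], [0, -2, 0], [0, 0, -2]] with A = PJP^{-1}, so e^{tA} = P e^{tJ} P^{-1}.

For a Jordan block J_k(λ), e^{tJ_k(λ)} = e^{λt} · (I + tN + t^2 N^2/2! + ... + t^{k-1} N^{k-1}/(k-1)!) where N is the nilpotent superdiagonal part.

Assembling the blocks and conjugating back gives the entries of e^{tA} as shown above.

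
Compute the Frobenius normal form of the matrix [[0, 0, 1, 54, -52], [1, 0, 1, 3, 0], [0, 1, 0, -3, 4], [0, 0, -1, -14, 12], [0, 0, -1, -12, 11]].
R = [[0, 0, 0, 0, 40], [1, 0, 0, 0, -12], [0, 1, 0, 0, -4], [0, 0, 1, 0, 10], [0, 0, 0, 1, -3]]

The invariant factors of A (the non-unit diagonal entries of the Smith normal form of xI - A over ℚ[x]) are (x - 2)(x + 5)(x^3 + 4), each dividing the next. The characteristic polynomial is their product, (x - 2)(x + 5)(x^3 + 4).

The rational canonical form is the block-diagonal matrix of companion matrices C(f_i):
R = [[0, 0, 0, 0, 40], [1, 0, 0, 0, -12], [0, 1, 0, 0, -4], [0, 0, 1, 0, 10], [0, 0, 0, 1, -3]].

Note the characteristic polynomial does not split into linear factors over ℚ, so A has no Jordan form over ℚ; the rational canonical form exists over any field.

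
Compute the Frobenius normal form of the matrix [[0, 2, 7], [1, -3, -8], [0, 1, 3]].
The invariant factors of A (the non-unit diagonal entries of the Smith normal form of xI - A over ℚ[x]) are x^3 - 3x - 1, each dividing the next. The characteristic polynomial is their product, x^3 - 3x - 1.

The rational canonical form is the block-diagonal matrix of companion matrices C(f_i):
R = [[0, 0, 1], [1, 0, 3], [0, 1, 0]].

Note the characteristic polynomial does not split into linear factors over ℚ, so A has no Jordan form over ℚ; the rational canonical form exists over any field.

R = [[0, 0, 1], [1, 0, 3], [0, 1, 0]]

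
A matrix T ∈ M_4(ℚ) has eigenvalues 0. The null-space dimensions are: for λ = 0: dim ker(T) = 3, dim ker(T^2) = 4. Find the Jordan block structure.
Jordan blocks: (0, 2), (0, 1), (0, 1)

λ = 0: successive nullity increments [3, 1] count blocks of size ≥ k; block sizes are [2, 1, 1].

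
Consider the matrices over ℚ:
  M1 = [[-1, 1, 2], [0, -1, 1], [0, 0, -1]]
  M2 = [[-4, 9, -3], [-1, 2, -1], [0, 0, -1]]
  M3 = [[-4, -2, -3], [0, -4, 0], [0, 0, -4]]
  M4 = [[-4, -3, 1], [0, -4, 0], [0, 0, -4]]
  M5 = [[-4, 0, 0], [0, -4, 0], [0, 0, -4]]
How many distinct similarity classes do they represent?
4 classes: {M1}, {M2}, {M3, M4}, {M5}

Characteristic polynomials: χ_{M1} = (x + 1)^3, χ_{M2} = (x + 1)^3, χ_{M3} = (x + 4)^3, χ_{M4} = (x + 4)^3, χ_{M5} = (x + 4)^3.

{M1}: invariant factors (x + 1)^3.

{M2}: invariant factors x + 1, (x + 1)^2.

{M3, M4}: invariant factors x + 4, (x + 4)^2.

{M5}: invariant factors x + 4, x + 4, x + 4.

Matrices are similar if and only if their invariant-factor lists agree; the partition into similarity classes is {M1}, {M2}, {M3, M4}, {M5}.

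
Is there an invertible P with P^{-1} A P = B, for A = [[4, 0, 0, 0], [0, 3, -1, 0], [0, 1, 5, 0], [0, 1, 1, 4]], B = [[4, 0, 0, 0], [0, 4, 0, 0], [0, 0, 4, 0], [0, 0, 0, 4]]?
Both have characteristic polynomial (x - 4)^4, but the minimal polynomial of A is (x - 4)^2 while the minimal polynomial of B is x - 4. The minimal polynomial is a similarity invariant, so A and B are not similar.

No.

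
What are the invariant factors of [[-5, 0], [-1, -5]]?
The Jordan structure of A has elementary divisors (x + 5)^2. Arranging the block sizes at each eigenvalue in decreasing order and taking row products gives the invariant factors.

Invariant factors (smallest first, each dividing the next): (x + 5)^2.

Check: the last factor (x + 5)^2 is the minimal polynomial, and the product (x + 5)^2 is the characteristic polynomial.

(x + 5)^2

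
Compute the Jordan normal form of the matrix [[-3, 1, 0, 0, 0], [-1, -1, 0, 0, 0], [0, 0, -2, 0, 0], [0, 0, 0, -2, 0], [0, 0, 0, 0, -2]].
J = [[-2, 1, 0, 0, 0], [0, -2, 0, 0, 0], [0, 0, -2, 0, 0], [0, 0, 0, -2, 0], [0, 0, 0, 0, -2]]

The characteristic polynomial is det(xI - A) = (x + 2)^5, so the eigenvalues are -2 (algebraic multiplicity 5).

For λ = -2: rank(A + 2I) = 1, rank((A + 2I)^2) = 0. The eigenspace has dimension 5 - 1 = 4, so there are 4 Jordan blocks; the rank sequence gives block sizes [2, 1, 1, 1].

Assembling the blocks gives the Jordan form J above.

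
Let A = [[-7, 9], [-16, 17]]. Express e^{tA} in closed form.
A has Jordan form J = [[5, 1], [0, 5]] with A = PJP^{-1}, so e^{tA} = P e^{tJ} P^{-1}.

For a Jordan block J_k(λ), e^{tJ_k(λ)} = e^{λt} · (I + tN + t^2 N^2/2! + ... + t^{k-1} N^{k-1}/(k-1)!) where N is the nilpotent superdiagonal part.

Assembling the blocks and conjugating back gives the entries of e^{tA} as shown above.

e^{tA} = [[(1 - 12*t)*e^{5*t}, 9*t*e^{5*t}], [-16*t*e^{5*t}, (12*t + 1)*e^{5*t}]]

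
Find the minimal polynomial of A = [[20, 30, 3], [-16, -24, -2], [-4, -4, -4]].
The characteristic polynomial factors as (x + 2)^2(x + 4). The minimal polynomial is ∏(x - λ)^{k_λ} where k_λ is the size of the largest Jordan block at λ.

For λ = -4: rank(A + 4I) = 2, and the largest Jordan block has size 1 (the smallest k with rank((A + 4I)^k) = rank((A + 4I)^(k+1))).
For λ = -2: rank(A + 2I) = 2, and the largest Jordan block has size 2 (the smallest k with rank((A + 2I)^k) = rank((A + 2I)^(k+1))).

So m_A(x) = (x + 2)^2(x + 4).

m_A(x) = (x + 2)^2(x + 4)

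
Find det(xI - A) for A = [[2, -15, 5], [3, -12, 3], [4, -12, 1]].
xI - A = [[x - 2, 15, -5], [-3, x + 12, -3], [-4, 12, x - 1]].

Expanding det(xI - A) along the first row:
det(xI - A) = + (x - 2)·det([[x + 12, -3], [12, x - 1]]) - (15)·det([[-3, -3], [-4, x - 1]]) + (-5)·det([[-3, x + 12], [-4, 12]]).

Evaluating gives χ_A(x) = x^3 + 9x^2 + 27x + 27 = (x + 3)^3.

χ_A(x) = (x + 3)^3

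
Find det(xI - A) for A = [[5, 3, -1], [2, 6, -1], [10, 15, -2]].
xI - A = [[x - 5, -3, 1], [-2, x - 6, 1], [-10, -15, x + 2]].

Expanding det(xI - A) along the first row:
det(xI - A) = + (x - 5)·det([[x - 6, 1], [-15, x + 2]]) - (-3)·det([[-2, 1], [-10, x + 2]]) + (1)·det([[-2, x - 6], [-10, -15]]).

Evaluating gives χ_A(x) = x^3 - 9x^2 + 27x - 27 = (x - 3)^3.

χ_A(x) = (x - 3)^3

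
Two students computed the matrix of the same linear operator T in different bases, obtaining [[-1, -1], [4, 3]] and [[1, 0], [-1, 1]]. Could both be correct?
Two matrices over a field are similar if and only if they have the same invariant factors.

Both A and B have characteristic polynomial (x - 1)^2 and minimal polynomial (x - 1)^2. Computing further, both have invariant factors (x - 1)^2. Hence A and B are similar.

Yes.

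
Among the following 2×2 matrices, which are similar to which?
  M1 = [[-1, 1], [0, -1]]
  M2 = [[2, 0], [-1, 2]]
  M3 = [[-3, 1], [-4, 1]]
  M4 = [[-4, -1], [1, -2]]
3 classes: {M1, M3}, {M2}, {M4}

Characteristic polynomials: χ_{M1} = (x + 1)^2, χ_{M2} = (x - 2)^2, χ_{M3} = (x + 1)^2, χ_{M4} = (x + 3)^2.

{M1, M3}: invariant factors (x + 1)^2.

{M2}: invariant factors (x - 2)^2.

{M4}: invariant factors (x + 3)^2.

Matrices are similar if and only if their invariant-factor lists agree; the partition into similarity classes is {M1, M3}, {M2}, {M4}.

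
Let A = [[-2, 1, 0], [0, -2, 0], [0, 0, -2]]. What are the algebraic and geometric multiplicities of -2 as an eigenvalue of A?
algebraic multiplicity 3, geometric multiplicity 2

The characteristic polynomial is (x + 2)^3, so the factor x + 2 appears with exponent 3: the algebraic multiplicity is 3.

rank(A + 2I) = 1, so the eigenspace has dimension 3 - 1 = 2: the geometric multiplicity is 2.

Since 2 < 3, A is not diagonalizable.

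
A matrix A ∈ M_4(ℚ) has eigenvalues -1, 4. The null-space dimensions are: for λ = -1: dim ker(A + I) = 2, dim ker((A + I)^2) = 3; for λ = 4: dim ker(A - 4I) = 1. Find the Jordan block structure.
λ = -1: successive nullity increments [2, 1] count blocks of size ≥ k; block sizes are [2, 1].
λ = 4: successive nullity increments [1] count blocks of size ≥ k; block sizes are [1].

Jordan blocks: (-1, 2), (-1, 1), (4, 1)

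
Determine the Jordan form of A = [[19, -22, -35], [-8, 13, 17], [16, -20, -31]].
J = [[-5, 0, 0], [0, 3, 1], [0, 0, 3]]

The characteristic polynomial is det(xI - A) = (x - 3)^2(x + 5), so the eigenvalues are -5 (algebraic multiplicity 1), 3 (algebraic multiplicity 2).

For λ = -5: algebraic multiplicity 1 gives one 1×1 block.

For λ = 3: rank(A - 3I) = 2, rank((A - 3I)^2) = 1. The eigenspace has dimension 3 - 2 = 1, so there is 1 Jordan block; the rank sequence gives block sizes [2].

Assembling the blocks gives the Jordan form J above.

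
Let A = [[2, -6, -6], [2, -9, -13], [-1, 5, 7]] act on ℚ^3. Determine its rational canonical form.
R = [[0, 0, 4], [1, 0, -4], [0, 1, 0]]

The invariant factors of A (the non-unit diagonal entries of the Smith normal form of xI - A over ℚ[x]) are x^3 + 4x - 4, each dividing the next. The characteristic polynomial is their product, x^3 + 4x - 4.

The rational canonical form is the block-diagonal matrix of companion matrices C(f_i):
R = [[0, 0, 4], [1, 0, -4], [0, 1, 0]].

Note the characteristic polynomial does not split into linear factors over ℚ, so A has no Jordan form over ℚ; the rational canonical form exists over any field.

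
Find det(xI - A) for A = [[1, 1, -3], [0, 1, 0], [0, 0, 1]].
xI - A = [[x - 1, -1, 3], [0, x - 1, 0], [0, 0, x - 1]].

Expanding det(xI - A) along the first row:
det(xI - A) = + (x - 1)·det([[x - 1, 0], [0, x - 1]]) - (-1)·det([[0, 0], [0, x - 1]]) + (3)·det([[0, x - 1], [0, 0]]).

Evaluating gives χ_A(x) = x^3 - 3x^2 + 3x - 1 = (x - 1)^3.

χ_A(x) = (x - 1)^3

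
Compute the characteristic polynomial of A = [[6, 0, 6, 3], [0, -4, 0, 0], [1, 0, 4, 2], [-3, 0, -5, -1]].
χ_A(x) = (x - 3)^3(x + 4)

xI - A = [[x - 6, 0, -6, -3], [0, x + 4, 0, 0], [-1, 0, x - 4, -2], [3, 0, 5, x + 1]].

Expanding det(xI - A) along the first row:
det(xI - A) = + (x - 6)·det([[x + 4, 0, 0], [0, x - 4, -2], [0, 5, x + 1]]) - (0)·det([[0, 0, 0], [-1, x - 4, -2], [3, 5, x + 1]]) + (-6)·det([[0, x + 4, 0], [-1, 0, -2], [3, 0, x + 1]]) - (-3)·det([[0, x + 4, 0], [-1, 0, x - 4], [3, 0, 5]]).

Evaluating gives χ_A(x) = x^4 - 5x^3 - 9x^2 + 81x - 108 = (x - 3)^3(x + 4).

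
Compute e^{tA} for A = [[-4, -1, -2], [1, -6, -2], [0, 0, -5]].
e^{tA} = [[(t + 1)*e^{-5*t}, -t*e^{-5*t}, -2*t*e^{-5*t}], [t*e^{-5*t}, (1 - t)*e^{-5*t}, -2*t*e^{-5*t}], [0, 0, e^{-5*t}]]

A has Jordan form J = [[-5, 1, 0], [0, -5, 0], [0, 0, -5]] with A = PJP^{-1}, so e^{tA} = P e^{tJ} P^{-1}.

For a Jordan block J_k(λ), e^{tJ_k(λ)} = e^{λt} · (I + tN + t^2 N^2/2! + ... + t^{k-1} N^{k-1}/(k-1)!) where N is the nilpotent superdiagonal part.

Assembling the blocks and conjugating back gives the entries of e^{tA} as shown above.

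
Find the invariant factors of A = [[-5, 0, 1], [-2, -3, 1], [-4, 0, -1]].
The Jordan structure of A has elementary divisors (x + 3)^2, (x + 3). Arranging the block sizes at each eigenvalue in decreasing order and taking row products gives the invariant factors.

Invariant factors (smallest first, each dividing the next): x + 3, (x + 3)^2.

Check: the last factor (x + 3)^2 is the minimal polynomial, and the product (x + 3)^3 is the characteristic polynomial.

x + 3, (x + 3)^2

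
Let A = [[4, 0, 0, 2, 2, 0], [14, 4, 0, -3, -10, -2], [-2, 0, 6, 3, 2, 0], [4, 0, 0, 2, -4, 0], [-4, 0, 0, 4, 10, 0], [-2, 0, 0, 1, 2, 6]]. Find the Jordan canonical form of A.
J = [[4, 0, 0, 0, 0, 0], [0, 4, 0, 0, 0, 0], [0, 0, 6, 1, 0, 0], [0, 0, 0, 6, 0, 0], [0, 0, 0, 0, 6, 0], [0, 0, 0, 0, 0, 6]]

The characteristic polynomial is det(xI - A) = (x - 6)^4(x - 4)^2, so the eigenvalues are 4 (algebraic multiplicity 2), 6 (algebraic multiplicity 4).

For λ = 4: rank(A - 4I) = 4. The eigenspace has dimension 6 - 4 = 2, so there are 2 Jordan blocks; the rank sequence gives block sizes [1, 1].

For λ = 6: rank(A - 6I) = 3, rank((A - 6I)^2) = 2. The eigenspace has dimension 6 - 3 = 3, so there are 3 Jordan blocks; the rank sequence gives block sizes [2, 1, 1].

Assembling the blocks gives the Jordan form J above.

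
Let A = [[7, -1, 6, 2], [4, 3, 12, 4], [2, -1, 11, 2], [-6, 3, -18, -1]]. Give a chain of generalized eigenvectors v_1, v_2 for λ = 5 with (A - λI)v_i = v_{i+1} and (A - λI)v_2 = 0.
v_1 = [[-2, -3, -1, 4]]^T, v_2 = [[1, 2, 1, -3]]^T

We seek v_1 ∈ ker((A - 5I)^2) \ ker(A - 5I), then set v_{i+1} = (A - 5I) v_i.

One such chain is v_1 = [[-2, -3, -1, 4]]^T, v_2 = [[1, 2, 1, -3]]^T. Check: (A - 5I) v_2 = [[0, 0, 0, 0]]^T = 0.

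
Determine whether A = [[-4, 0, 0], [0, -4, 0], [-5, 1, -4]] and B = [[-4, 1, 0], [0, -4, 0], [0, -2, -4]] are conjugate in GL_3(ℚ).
Two matrices over a field are similar if and only if they have the same invariant factors.

Both A and B have characteristic polynomial (x + 4)^3 and minimal polynomial (x + 4)^2. Computing further, both have invariant factors x + 4, (x + 4)^2. Hence A and B are similar.

Yes.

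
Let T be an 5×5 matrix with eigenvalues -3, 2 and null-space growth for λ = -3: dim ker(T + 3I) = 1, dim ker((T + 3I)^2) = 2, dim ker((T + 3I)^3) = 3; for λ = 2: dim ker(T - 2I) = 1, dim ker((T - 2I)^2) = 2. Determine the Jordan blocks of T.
Jordan blocks: (-3, 3), (2, 2)

λ = -3: successive nullity increments [1, 1, 1] count blocks of size ≥ k; block sizes are [3].
λ = 2: successive nullity increments [1, 1] count blocks of size ≥ k; block sizes are [2].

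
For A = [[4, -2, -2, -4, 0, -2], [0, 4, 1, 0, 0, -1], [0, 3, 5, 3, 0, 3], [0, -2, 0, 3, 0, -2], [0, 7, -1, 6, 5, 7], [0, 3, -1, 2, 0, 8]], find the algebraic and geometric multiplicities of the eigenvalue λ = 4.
The characteristic polynomial is (x - 5)^5(x - 4), so the factor x - 4 appears with exponent 1: the algebraic multiplicity is 1.

rank(A - 4I) = 5, so the eigenspace has dimension 6 - 5 = 1: the geometric multiplicity is 1.

algebraic multiplicity 1, geometric multiplicity 1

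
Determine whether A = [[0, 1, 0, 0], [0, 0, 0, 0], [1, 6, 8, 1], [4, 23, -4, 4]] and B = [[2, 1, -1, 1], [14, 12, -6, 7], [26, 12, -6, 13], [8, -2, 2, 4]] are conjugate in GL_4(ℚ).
Two matrices over a field are similar if and only if they have the same invariant factors.

Both A and B have characteristic polynomial x^2(x - 6)^2 and minimal polynomial x^2(x - 6)^2. Computing further, both have invariant factors x^2(x - 6)^2. Hence A and B are similar.

Yes.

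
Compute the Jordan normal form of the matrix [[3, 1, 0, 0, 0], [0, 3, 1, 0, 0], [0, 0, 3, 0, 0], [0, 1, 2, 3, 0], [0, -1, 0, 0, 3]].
J = [[3, 1, 0, 0, 0], [0, 3, 1, 0, 0], [0, 0, 3, 0, 0], [0, 0, 0, 3, 0], [0, 0, 0, 0, 3]]

The characteristic polynomial is det(xI - A) = (x - 3)^5, so the eigenvalues are 3 (algebraic multiplicity 5).

For λ = 3: rank(A - 3I) = 2, rank((A - 3I)^2) = 1, rank((A - 3I)^3) = 0. The eigenspace has dimension 5 - 2 = 3, so there are 3 Jordan blocks; the rank sequence gives block sizes [3, 1, 1].

Assembling the blocks gives the Jordan form J above.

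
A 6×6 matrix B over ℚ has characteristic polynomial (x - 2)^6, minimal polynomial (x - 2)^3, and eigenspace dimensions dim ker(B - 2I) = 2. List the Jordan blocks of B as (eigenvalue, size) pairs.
Jordan blocks: (2, 3), (2, 3)

λ = 2: algebraic multiplicity 6 (exponent in χ_B), largest block size 3 (exponent in m_B), 2 blocks (geometric multiplicity). These force block sizes [3, 3].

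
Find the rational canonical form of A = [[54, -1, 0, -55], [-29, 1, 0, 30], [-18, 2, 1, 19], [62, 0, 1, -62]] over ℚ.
R = [[0, 0, 0, -25], [1, 0, 0, 30], [0, 1, 0, 1], [0, 0, 1, -6]]

The invariant factors of A (the non-unit diagonal entries of the Smith normal form of xI - A over ℚ[x]) are (x^2 + 3x - 5)^2, each dividing the next. The characteristic polynomial is their product, (x^2 + 3x - 5)^2.

The rational canonical form is the block-diagonal matrix of companion matrices C(f_i):
R = [[0, 0, 0, -25], [1, 0, 0, 30], [0, 1, 0, 1], [0, 0, 1, -6]].

Note the characteristic polynomial does not split into linear factors over ℚ, so A has no Jordan form over ℚ; the rational canonical form exists over any field.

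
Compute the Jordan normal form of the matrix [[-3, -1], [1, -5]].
J = [[-4, 1], [0, -4]]

The characteristic polynomial is det(xI - A) = (x + 4)^2, so the eigenvalues are -4 (algebraic multiplicity 2).

For λ = -4: rank(A + 4I) = 1, rank((A + 4I)^2) = 0. The eigenspace has dimension 2 - 1 = 1, so there is 1 Jordan block; the rank sequence gives block sizes [2].

Assembling the blocks gives the Jordan form J above.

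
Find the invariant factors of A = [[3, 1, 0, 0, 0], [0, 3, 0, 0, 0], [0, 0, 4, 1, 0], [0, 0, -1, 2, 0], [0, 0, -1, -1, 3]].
The Jordan structure of A has elementary divisors (x - 3)^2, (x - 3)^2, (x - 3). Arranging the block sizes at each eigenvalue in decreasing order and taking row products gives the invariant factors.

Invariant factors (smallest first, each dividing the next): x - 3, (x - 3)^2, (x - 3)^2.

Check: the last factor (x - 3)^2 is the minimal polynomial, and the product (x - 3)^5 is the characteristic polynomial.

x - 3, (x - 3)^2, (x - 3)^2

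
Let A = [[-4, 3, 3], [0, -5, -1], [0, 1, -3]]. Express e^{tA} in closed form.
e^{tA} = [[e^{-4*t}, 3*t*e^{-4*t}, 3*t*e^{-4*t}], [0, (1 - t)*e^{-4*t}, -t*e^{-4*t}], [0, t*e^{-4*t}, (t + 1)*e^{-4*t}]]

A has Jordan form J = [[-4, 1, 0], [0, -4, 0], [0, 0, -4]] with A = PJP^{-1}, so e^{tA} = P e^{tJ} P^{-1}.

For a Jordan block J_k(λ), e^{tJ_k(λ)} = e^{λt} · (I + tN + t^2 N^2/2! + ... + t^{k-1} N^{k-1}/(k-1)!) where N is the nilpotent superdiagonal part.

Assembling the blocks and conjugating back gives the entries of e^{tA} as shown above.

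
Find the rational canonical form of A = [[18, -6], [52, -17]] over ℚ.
The invariant factors of A (the non-unit diagonal entries of the Smith normal form of xI - A over ℚ[x]) are x^2 - x + 6, each dividing the next. The characteristic polynomial is their product, x^2 - x + 6.

The rational canonical form is the block-diagonal matrix of companion matrices C(f_i):
R = [[0, -6], [1, 1]].

Note the characteristic polynomial does not split into linear factors over ℚ, so A has no Jordan form over ℚ; the rational canonical form exists over any field.

R = [[0, -6], [1, 1]]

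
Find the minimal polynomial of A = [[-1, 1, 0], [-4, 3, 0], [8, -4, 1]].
m_A(x) = (x - 1)^2

The characteristic polynomial factors as (x - 1)^3. The minimal polynomial is ∏(x - λ)^{k_λ} where k_λ is the size of the largest Jordan block at λ.

For λ = 1: rank(A - I) = 1, and the largest Jordan block has size 2 (the smallest k with rank((A - I)^k) = rank((A - I)^(k+1))).

So m_A(x) = (x - 1)^2.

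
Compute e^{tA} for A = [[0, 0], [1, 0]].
A has Jordan form J = [[0, 1], [0, 0]] with A = PJP^{-1}, so e^{tA} = P e^{tJ} P^{-1}.

For a Jordan block J_k(λ), e^{tJ_k(λ)} = e^{λt} · (I + tN + t^2 N^2/2! + ... + t^{k-1} N^{k-1}/(k-1)!) where N is the nilpotent superdiagonal part.

Assembling the blocks and conjugating back gives the entries of e^{tA} as shown above.

e^{tA} = [[1, 0], [t, 1]]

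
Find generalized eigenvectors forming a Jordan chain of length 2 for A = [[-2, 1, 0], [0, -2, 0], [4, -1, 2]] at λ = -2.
We seek v_1 ∈ ker((A + 2I)^2) \ ker(A + 2I), then set v_{i+1} = (A + 2I) v_i.

One such chain is v_1 = [[2, 1, -2]]^T, v_2 = [[1, 0, -1]]^T. Check: (A + 2I) v_2 = [[0, 0, 0]]^T = 0.

v_1 = [[2, 1, -2]]^T, v_2 = [[1, 0, -1]]^T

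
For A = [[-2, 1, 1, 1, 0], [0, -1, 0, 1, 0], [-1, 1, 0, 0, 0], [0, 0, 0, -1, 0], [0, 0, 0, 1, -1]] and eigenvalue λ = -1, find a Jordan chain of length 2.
We seek v_1 ∈ ker((A + I)^2) \ ker(A + I), then set v_{i+1} = (A + I) v_i.

One such chain is v_1 = [[-1, 0, -1, 1, -1]]^T, v_2 = [[1, 1, 0, 0, 1]]^T. Check: (A + I) v_2 = [[0, 0, 0, 0, 0]]^T = 0.

v_1 = [[-1, 0, -1, 1, -1]]^T, v_2 = [[1, 1, 0, 0, 1]]^T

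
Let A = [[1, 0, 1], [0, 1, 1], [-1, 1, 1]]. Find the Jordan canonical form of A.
The characteristic polynomial is det(xI - A) = (x - 1)^3, so the eigenvalues are 1 (algebraic multiplicity 3).

For λ = 1: rank(A - I) = 2, rank((A - I)^2) = 1, rank((A - I)^3) = 0. The eigenspace has dimension 3 - 2 = 1, so there is 1 Jordan block; the rank sequence gives block sizes [3].

Assembling the blocks gives the Jordan form J above.

J = [[1, 1, 0], [0, 1, 1], [0, 0, 1]]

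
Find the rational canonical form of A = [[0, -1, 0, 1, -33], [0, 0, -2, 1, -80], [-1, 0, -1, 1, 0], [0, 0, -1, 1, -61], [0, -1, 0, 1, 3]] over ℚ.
R = [[0, 0, 0, 0, -36], [1, 0, 0, 0, -24], [0, 1, 0, 0, -1], [0, 0, 1, 0, 19], [0, 0, 0, 1, 3]]

The invariant factors of A (the non-unit diagonal entries of the Smith normal form of xI - A over ℚ[x]) are (x - 6)(x + 3)(x^3 - x - 2), each dividing the next. The characteristic polynomial is their product, (x - 6)(x + 3)(x^3 - x - 2).

The rational canonical form is the block-diagonal matrix of companion matrices C(f_i):
R = [[0, 0, 0, 0, -36], [1, 0, 0, 0, -24], [0, 1, 0, 0, -1], [0, 0, 1, 0, 19], [0, 0, 0, 1, 3]].

Note the characteristic polynomial does not split into linear factors over ℚ, so A has no Jordan form over ℚ; the rational canonical form exists over any field.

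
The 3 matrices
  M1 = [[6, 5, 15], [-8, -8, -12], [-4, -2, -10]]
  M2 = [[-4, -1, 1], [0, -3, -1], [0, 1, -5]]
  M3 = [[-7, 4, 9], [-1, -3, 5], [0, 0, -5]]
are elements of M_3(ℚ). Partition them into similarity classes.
Characteristic polynomials: χ_{M1} = (x + 4)^3, χ_{M2} = (x + 4)^3, χ_{M3} = (x + 5)^3.

{M1, M2}: invariant factors x + 4, (x + 4)^2.

{M3}: invariant factors (x + 5)^3.

Matrices are similar if and only if their invariant-factor lists agree; the partition into similarity classes is {M1, M2}, {M3}.

2 classes: {M1, M2}, {M3}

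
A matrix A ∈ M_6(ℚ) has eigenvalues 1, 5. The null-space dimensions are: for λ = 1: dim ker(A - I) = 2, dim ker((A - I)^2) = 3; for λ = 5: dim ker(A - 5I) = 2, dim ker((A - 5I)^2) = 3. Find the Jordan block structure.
λ = 1: successive nullity increments [2, 1] count blocks of size ≥ k; block sizes are [2, 1].
λ = 5: successive nullity increments [2, 1] count blocks of size ≥ k; block sizes are [2, 1].

Jordan blocks: (1, 2), (1, 1), (5, 2), (5, 1)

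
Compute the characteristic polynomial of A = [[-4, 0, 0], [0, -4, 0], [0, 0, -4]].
xI - A = [[x + 4, 0, 0], [0, x + 4, 0], [0, 0, x + 4]].

Expanding det(xI - A) along the first row:
det(xI - A) = + (x + 4)·det([[x + 4, 0], [0, x + 4]]) - (0)·det([[0, 0], [0, x + 4]]) + (0)·det([[0, x + 4], [0, 0]]).

Evaluating gives χ_A(x) = x^3 + 12x^2 + 48x + 64 = (x + 4)^3.

χ_A(x) = (x + 4)^3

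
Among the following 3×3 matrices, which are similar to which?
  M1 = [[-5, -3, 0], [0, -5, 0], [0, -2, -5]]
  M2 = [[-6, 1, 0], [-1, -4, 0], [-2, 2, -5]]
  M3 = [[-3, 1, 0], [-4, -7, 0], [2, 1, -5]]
Characteristic polynomials: χ_{M1} = (x + 5)^3, χ_{M2} = (x + 5)^3, χ_{M3} = (x + 5)^3.

{M1, M2, M3}: invariant factors x + 5, (x + 5)^2.

Matrices are similar if and only if their invariant-factor lists agree; the partition into similarity classes is {M1, M2, M3}.

1 class: {M1, M2, M3}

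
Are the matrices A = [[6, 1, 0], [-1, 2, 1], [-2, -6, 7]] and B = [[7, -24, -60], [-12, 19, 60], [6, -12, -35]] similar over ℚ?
No.

trace(A) = 15 but trace(B) = -9. The trace is a similarity invariant, so A and B are not similar.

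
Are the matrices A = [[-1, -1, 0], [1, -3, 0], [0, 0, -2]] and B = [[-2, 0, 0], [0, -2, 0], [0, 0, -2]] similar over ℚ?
Both have characteristic polynomial (x + 2)^3, but the minimal polynomial of A is (x + 2)^2 while the minimal polynomial of B is x + 2. The minimal polynomial is a similarity invariant, so A and B are not similar.

No.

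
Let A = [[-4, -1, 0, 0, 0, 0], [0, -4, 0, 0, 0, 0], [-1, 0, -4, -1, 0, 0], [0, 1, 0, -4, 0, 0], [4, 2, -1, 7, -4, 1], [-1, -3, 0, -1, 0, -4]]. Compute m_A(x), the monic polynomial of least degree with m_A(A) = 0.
The characteristic polynomial factors as (x + 4)^6. The minimal polynomial is ∏(x - λ)^{k_λ} where k_λ is the size of the largest Jordan block at λ.

For λ = -4: rank(A + 4I) = 3, and the largest Jordan block has size 2 (the smallest k with rank((A + 4I)^k) = rank((A + 4I)^(k+1))).

So m_A(x) = (x + 4)^2.

m_A(x) = (x + 4)^2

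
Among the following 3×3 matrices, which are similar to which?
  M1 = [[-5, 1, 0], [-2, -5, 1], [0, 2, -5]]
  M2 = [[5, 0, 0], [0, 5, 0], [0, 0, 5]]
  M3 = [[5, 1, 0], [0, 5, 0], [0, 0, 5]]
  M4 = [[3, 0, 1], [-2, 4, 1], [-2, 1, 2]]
4 classes: {M1}, {M2}, {M3}, {M4}

Characteristic polynomials: χ_{M1} = (x + 5)^3, χ_{M2} = (x - 5)^3, χ_{M3} = (x - 5)^3, χ_{M4} = (x - 3)^3.

{M1}: invariant factors (x + 5)^3.

{M2}: invariant factors x - 5, x - 5, x - 5.

{M3}: invariant factors x - 5, (x - 5)^2.

{M4}: invariant factors (x - 3)^3.

Matrices are similar if and only if their invariant-factor lists agree; the partition into similarity classes is {M1}, {M2}, {M3}, {M4}.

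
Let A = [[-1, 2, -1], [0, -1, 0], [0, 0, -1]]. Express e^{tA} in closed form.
e^{tA} = [[e^{-t}, 2*t*e^{-t}, -t*e^{-t}], [0, e^{-t}, 0], [0, 0, e^{-t}]]

A has Jordan form J = [[-1, 1, 0], [0, -1, 0], [0, 0, -1]] with A = PJP^{-1}, so e^{tA} = P e^{tJ} P^{-1}.

For a Jordan block J_k(λ), e^{tJ_k(λ)} = e^{λt} · (I + tN + t^2 N^2/2! + ... + t^{k-1} N^{k-1}/(k-1)!) where N is the nilpotent superdiagonal part.

Assembling the blocks and conjugating back gives the entries of e^{tA} as shown above.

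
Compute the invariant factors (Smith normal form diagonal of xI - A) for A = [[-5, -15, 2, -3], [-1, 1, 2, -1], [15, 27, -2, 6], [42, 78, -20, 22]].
(x - 4)^2, (x - 4)^2

The Jordan structure of A has elementary divisors (x - 4)^2, (x - 4)^2. Arranging the block sizes at each eigenvalue in decreasing order and taking row products gives the invariant factors.

Invariant factors (smallest first, each dividing the next): (x - 4)^2, (x - 4)^2.

Check: the last factor (x - 4)^2 is the minimal polynomial, and the product (x - 4)^4 is the characteristic polynomial.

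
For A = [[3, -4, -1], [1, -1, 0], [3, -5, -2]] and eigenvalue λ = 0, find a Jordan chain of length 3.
v_1 = [[0, -1, 2]]^T, v_2 = [[2, 1, 1]]^T, v_3 = [[1, 1, -1]]^T

We seek v_1 ∈ ker(A^3) \ ker(A^2), then set v_{i+1} = A v_i.

One such chain is v_1 = [[0, -1, 2]]^T, v_2 = [[2, 1, 1]]^T, v_3 = [[1, 1, -1]]^T. Check: A v_3 = [[0, 0, 0]]^T = 0.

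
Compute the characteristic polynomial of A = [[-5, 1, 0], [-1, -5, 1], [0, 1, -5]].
xI - A = [[x + 5, -1, 0], [1, x + 5, -1], [0, -1, x + 5]].

Expanding det(xI - A) along the first row:
det(xI - A) = + (x + 5)·det([[x + 5, -1], [-1, x + 5]]) - (-1)·det([[1, -1], [0, x + 5]]) + (0)·det([[1, x + 5], [0, -1]]).

Evaluating gives χ_A(x) = x^3 + 15x^2 + 75x + 125 = (x + 5)^3.

χ_A(x) = (x + 5)^3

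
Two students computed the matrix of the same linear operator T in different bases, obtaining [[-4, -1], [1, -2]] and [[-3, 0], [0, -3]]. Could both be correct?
Both have characteristic polynomial (x + 3)^2, but the minimal polynomial of A is (x + 3)^2 while the minimal polynomial of B is x + 3. The minimal polynomial is a similarity invariant, so A and B are not similar.

No.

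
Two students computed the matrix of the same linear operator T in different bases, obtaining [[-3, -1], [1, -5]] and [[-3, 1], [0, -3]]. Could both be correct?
trace(A) = -8 but trace(B) = -6. The trace is a similarity invariant, so A and B are not similar.

No.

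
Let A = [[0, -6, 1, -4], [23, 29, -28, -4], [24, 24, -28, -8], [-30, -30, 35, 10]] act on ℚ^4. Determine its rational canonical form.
The invariant factors of A (the non-unit diagonal entries of the Smith normal form of xI - A over ℚ[x]) are x - 6, x(x - 6)(x + 1), each dividing the next. The characteristic polynomial is their product, x(x - 6)^2(x + 1).

The rational canonical form is the block-diagonal matrix of companion matrices C(f_i):
R = [[6, 0, 0, 0], [0, 0, 0, 0], [0, 1, 0, 6], [0, 0, 1, 5]].

R = [[6, 0, 0, 0], [0, 0, 0, 0], [0, 1, 0, 6], [0, 0, 1, 5]]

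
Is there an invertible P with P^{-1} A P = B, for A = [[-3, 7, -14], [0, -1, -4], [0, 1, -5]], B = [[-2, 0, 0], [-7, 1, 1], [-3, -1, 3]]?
No.

trace(A) = -9 but trace(B) = 2. The trace is a similarity invariant, so A and B are not similar.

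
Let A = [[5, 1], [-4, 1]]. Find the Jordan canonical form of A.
The characteristic polynomial is det(xI - A) = (x - 3)^2, so the eigenvalues are 3 (algebraic multiplicity 2).

For λ = 3: rank(A - 3I) = 1, rank((A - 3I)^2) = 0. The eigenspace has dimension 2 - 1 = 1, so there is 1 Jordan block; the rank sequence gives block sizes [2].

Assembling the blocks gives the Jordan form J above.

J = [[3, 1], [0, 3]]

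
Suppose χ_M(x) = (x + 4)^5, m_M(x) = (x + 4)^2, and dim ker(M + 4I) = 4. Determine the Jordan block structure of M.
λ = -4: algebraic multiplicity 5 (exponent in χ_M), largest block size 2 (exponent in m_M), 4 blocks (geometric multiplicity). These force block sizes [2, 1, 1, 1].

Jordan blocks: (-4, 2), (-4, 1), (-4, 1), (-4, 1)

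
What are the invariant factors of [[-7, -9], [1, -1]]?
The Jordan structure of A has elementary divisors (x + 4)^2. Arranging the block sizes at each eigenvalue in decreasing order and taking row products gives the invariant factors.

Invariant factors (smallest first, each dividing the next): (x + 4)^2.

Check: the last factor (x + 4)^2 is the minimal polynomial, and the product (x + 4)^2 is the characteristic polynomial.

(x + 4)^2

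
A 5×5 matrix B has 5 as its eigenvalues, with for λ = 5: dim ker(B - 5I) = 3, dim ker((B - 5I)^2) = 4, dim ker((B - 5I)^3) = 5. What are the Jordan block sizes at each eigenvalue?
Jordan blocks: (5, 3), (5, 1), (5, 1)

λ = 5: successive nullity increments [3, 1, 1] count blocks of size ≥ k; block sizes are [3, 1, 1].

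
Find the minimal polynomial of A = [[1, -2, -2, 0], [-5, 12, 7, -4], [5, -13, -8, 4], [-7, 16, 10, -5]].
The characteristic polynomial factors as (x - 1)^2(x + 1)^2. The minimal polynomial is ∏(x - λ)^{k_λ} where k_λ is the size of the largest Jordan block at λ.

For λ = -1: rank(A + I) = 3, and the largest Jordan block has size 2 (the smallest k with rank((A + I)^k) = rank((A + I)^(k+1))).
For λ = 1: rank(A - I) = 3, and the largest Jordan block has size 2 (the smallest k with rank((A - I)^k) = rank((A - I)^(k+1))).

So m_A(x) = (x - 1)^2(x + 1)^2.

m_A(x) = (x - 1)^2(x + 1)^2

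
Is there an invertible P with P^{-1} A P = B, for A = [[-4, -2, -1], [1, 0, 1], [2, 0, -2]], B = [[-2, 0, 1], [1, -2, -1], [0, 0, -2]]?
Yes.

Two matrices over a field are similar if and only if they have the same invariant factors.

Both A and B have characteristic polynomial (x + 2)^3 and minimal polynomial (x + 2)^3. Computing further, both have invariant factors (x + 2)^3. Hence A and B are similar.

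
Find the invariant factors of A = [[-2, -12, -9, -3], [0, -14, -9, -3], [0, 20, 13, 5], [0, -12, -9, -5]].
The Jordan structure of A has elementary divisors (x + 2)^2, (x + 2), (x + 2). Arranging the block sizes at each eigenvalue in decreasing order and taking row products gives the invariant factors.

Invariant factors (smallest first, each dividing the next): x + 2, x + 2, (x + 2)^2.

Check: the last factor (x + 2)^2 is the minimal polynomial, and the product (x + 2)^4 is the characteristic polynomial.

x + 2, x + 2, (x + 2)^2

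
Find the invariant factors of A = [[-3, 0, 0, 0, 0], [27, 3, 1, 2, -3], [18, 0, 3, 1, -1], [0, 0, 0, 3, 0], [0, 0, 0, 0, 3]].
x - 3, (x - 3)^3(x + 3)

The Jordan structure of A has elementary divisors (x + 3), (x - 3)^3, (x - 3). Arranging the block sizes at each eigenvalue in decreasing order and taking row products gives the invariant factors.

Invariant factors (smallest first, each dividing the next): x - 3, (x - 3)^3(x + 3).

Check: the last factor (x - 3)^3(x + 3) is the minimal polynomial, and the product (x - 3)^4(x + 3) is the characteristic polynomial.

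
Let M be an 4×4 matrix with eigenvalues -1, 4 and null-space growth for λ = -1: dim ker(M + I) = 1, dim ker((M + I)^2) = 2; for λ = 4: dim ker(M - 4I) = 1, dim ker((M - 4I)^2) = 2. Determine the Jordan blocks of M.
Jordan blocks: (-1, 2), (4, 2)

λ = -1: successive nullity increments [1, 1] count blocks of size ≥ k; block sizes are [2].
λ = 4: successive nullity increments [1, 1] count blocks of size ≥ k; block sizes are [2].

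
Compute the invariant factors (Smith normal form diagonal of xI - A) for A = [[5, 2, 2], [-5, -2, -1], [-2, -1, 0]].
The Jordan structure of A has elementary divisors (x - 1)^3. Arranging the block sizes at each eigenvalue in decreasing order and taking row products gives the invariant factors.

Invariant factors (smallest first, each dividing the next): (x - 1)^3.

Check: the last factor (x - 1)^3 is the minimal polynomial, and the product (x - 1)^3 is the characteristic polynomial.

(x - 1)^3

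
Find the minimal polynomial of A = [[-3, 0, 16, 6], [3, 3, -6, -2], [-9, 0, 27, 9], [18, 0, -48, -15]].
The characteristic polynomial factors as (x - 3)^4. The minimal polynomial is ∏(x - λ)^{k_λ} where k_λ is the size of the largest Jordan block at λ.

For λ = 3: rank(A - 3I) = 2, and the largest Jordan block has size 2 (the smallest k with rank((A - 3I)^k) = rank((A - 3I)^(k+1))).

So m_A(x) = (x - 3)^2.

m_A(x) = (x - 3)^2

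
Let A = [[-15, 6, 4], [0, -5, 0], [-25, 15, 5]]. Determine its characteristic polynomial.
χ_A(x) = (x + 5)^3

xI - A = [[x + 15, -6, -4], [0, x + 5, 0], [25, -15, x - 5]].

Expanding det(xI - A) along the first row:
det(xI - A) = + (x + 15)·det([[x + 5, 0], [-15, x - 5]]) - (-6)·det([[0, 0], [25, x - 5]]) + (-4)·det([[0, x + 5], [25, -15]]).

Evaluating gives χ_A(x) = x^3 + 15x^2 + 75x + 125 = (x + 5)^3.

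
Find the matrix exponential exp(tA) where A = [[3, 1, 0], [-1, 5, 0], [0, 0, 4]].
A has Jordan form J = [[4, 1, 0], [0, 4, 0], [0, 0, 4]] with A = PJP^{-1}, so e^{tA} = P e^{tJ} P^{-1}.

For a Jordan block J_k(λ), e^{tJ_k(λ)} = e^{λt} · (I + tN + t^2 N^2/2! + ... + t^{k-1} N^{k-1}/(k-1)!) where N is the nilpotent superdiagonal part.

Assembling the blocks and conjugating back gives the entries of e^{tA} as shown above.

e^{tA} = [[(1 - t)*e^{4*t}, t*e^{4*t}, 0], [-t*e^{4*t}, (t + 1)*e^{4*t}, 0], [0, 0, e^{4*t}]]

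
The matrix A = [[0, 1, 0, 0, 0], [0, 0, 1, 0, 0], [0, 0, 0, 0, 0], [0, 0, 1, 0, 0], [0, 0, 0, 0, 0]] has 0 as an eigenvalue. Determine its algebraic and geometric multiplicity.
algebraic multiplicity 5, geometric multiplicity 3

The characteristic polynomial is x^5, so the factor x appears with exponent 5: the algebraic multiplicity is 5.

rank(A) = 2, so the eigenspace has dimension 5 - 2 = 3: the geometric multiplicity is 3.

Since 3 < 5, A is not diagonalizable.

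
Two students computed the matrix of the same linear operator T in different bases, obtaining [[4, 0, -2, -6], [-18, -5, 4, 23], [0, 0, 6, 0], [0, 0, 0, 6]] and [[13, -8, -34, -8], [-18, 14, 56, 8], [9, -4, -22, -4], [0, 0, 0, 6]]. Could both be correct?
Two matrices over a field are similar if and only if they have the same invariant factors.

Both A and B have characteristic polynomial (x - 6)^2(x - 4)(x + 5) and minimal polynomial (x - 6)(x - 4)(x + 5). Computing further, both have invariant factors x - 6, (x - 6)(x - 4)(x + 5). Hence A and B are similar.

Yes.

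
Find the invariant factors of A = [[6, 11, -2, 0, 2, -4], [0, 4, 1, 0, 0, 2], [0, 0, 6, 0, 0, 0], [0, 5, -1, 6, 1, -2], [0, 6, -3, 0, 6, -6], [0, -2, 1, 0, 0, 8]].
x - 6, (x - 6)^2, (x - 6)^3

The Jordan structure of A has elementary divisors (x - 6)^3, (x - 6)^2, (x - 6). Arranging the block sizes at each eigenvalue in decreasing order and taking row products gives the invariant factors.

Invariant factors (smallest first, each dividing the next): x - 6, (x - 6)^2, (x - 6)^3.

Check: the last factor (x - 6)^3 is the minimal polynomial, and the product (x - 6)^6 is the characteristic polynomial.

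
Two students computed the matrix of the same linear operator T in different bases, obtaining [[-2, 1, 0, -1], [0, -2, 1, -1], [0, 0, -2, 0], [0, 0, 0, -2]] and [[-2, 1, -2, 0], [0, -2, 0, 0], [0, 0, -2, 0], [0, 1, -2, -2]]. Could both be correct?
No.

Both have characteristic polynomial (x + 2)^4, but the minimal polynomial of A is (x + 2)^3 while the minimal polynomial of B is (x + 2)^2. The minimal polynomial is a similarity invariant, so A and B are not similar.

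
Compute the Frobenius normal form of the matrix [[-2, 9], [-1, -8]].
The invariant factors of A (the non-unit diagonal entries of the Smith normal form of xI - A over ℚ[x]) are (x + 5)^2, each dividing the next. The characteristic polynomial is their product, (x + 5)^2.

The rational canonical form is the block-diagonal matrix of companion matrices C(f_i):
R = [[0, -25], [1, -10]].

R = [[0, -25], [1, -10]]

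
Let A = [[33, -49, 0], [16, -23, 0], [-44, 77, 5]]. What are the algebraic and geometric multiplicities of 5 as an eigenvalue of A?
The characteristic polynomial is (x - 5)^3, so the factor x - 5 appears with exponent 3: the algebraic multiplicity is 3.

rank(A - 5I) = 1, so the eigenspace has dimension 3 - 1 = 2: the geometric multiplicity is 2.

Since 2 < 3, A is not diagonalizable.

algebraic multiplicity 3, geometric multiplicity 2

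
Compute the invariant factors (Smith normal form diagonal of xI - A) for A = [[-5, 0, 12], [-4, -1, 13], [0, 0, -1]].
(x + 1)^2(x + 5)

The Jordan structure of A has elementary divisors (x + 5), (x + 1)^2. Arranging the block sizes at each eigenvalue in decreasing order and taking row products gives the invariant factors.

Invariant factors (smallest first, each dividing the next): (x + 1)^2(x + 5).

Check: the last factor (x + 1)^2(x + 5) is the minimal polynomial, and the product (x + 1)^2(x + 5) is the characteristic polynomial.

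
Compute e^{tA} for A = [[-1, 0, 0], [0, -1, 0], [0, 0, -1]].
A has Jordan form J = [[-1, 0, 0], [0, -1, 0], [0, 0, -1]] with A = PJP^{-1}, so e^{tA} = P e^{tJ} P^{-1}.

For a Jordan block J_k(λ), e^{tJ_k(λ)} = e^{λt} · (I + tN + t^2 N^2/2! + ... + t^{k-1} N^{k-1}/(k-1)!) where N is the nilpotent superdiagonal part.

Assembling the blocks and conjugating back gives the entries of e^{tA} as shown above.

e^{tA} = [[e^{-t}, 0, 0], [0, e^{-t}, 0], [0, 0, e^{-t}]]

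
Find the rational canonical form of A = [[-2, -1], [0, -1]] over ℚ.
R = [[0, -2], [1, -3]]

The invariant factors of A (the non-unit diagonal entries of the Smith normal form of xI - A over ℚ[x]) are (x + 1)(x + 2), each dividing the next. The characteristic polynomial is their product, (x + 1)(x + 2).

The rational canonical form is the block-diagonal matrix of companion matrices C(f_i):
R = [[0, -2], [1, -3]].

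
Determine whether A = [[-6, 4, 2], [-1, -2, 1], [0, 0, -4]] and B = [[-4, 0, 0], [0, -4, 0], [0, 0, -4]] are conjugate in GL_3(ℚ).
No.

Both have characteristic polynomial (x + 4)^3, but the minimal polynomial of A is (x + 4)^2 while the minimal polynomial of B is x + 4. The minimal polynomial is a similarity invariant, so A and B are not similar.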